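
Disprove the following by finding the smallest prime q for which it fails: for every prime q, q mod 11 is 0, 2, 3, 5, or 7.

q = 2: 2 mod 11 = 2.
q = 3: 3 mod 11 = 3.
q = 5: 5 mod 11 = 5.
q = 7: 7 mod 11 = 7.
q = 11: 11 mod 11 = 0.
q = 13: 13 mod 11 = 2.
q = 17: 17 mod 11 = 6 — not in {0, 2, 3, 5, 7}.
So q = 17 is the smallest counterexample.

q = 17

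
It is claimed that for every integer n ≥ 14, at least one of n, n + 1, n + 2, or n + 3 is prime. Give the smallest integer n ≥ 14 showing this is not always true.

n = 24

A counterexample is any integer n ≥ 14 such that n, n + 1, n + 2, n + 3 are all composite; we check each in order.
For n = 14, 15, 16, 17, 18, 19, 20, 21, 22, 23 the conclusion holds.
n = 24: 24 = 2 × 12; 25 = 5 × 5; 26 = 2 × 13; 27 = 3 × 9 — all composite.
Thus n = 24 disproves the claim, and no smaller n works.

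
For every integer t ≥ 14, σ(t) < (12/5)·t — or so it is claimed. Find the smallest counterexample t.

t = 24

For t = 14, 15, 16, 17, 18, 19, 20, 21, 22, 23 the conclusion holds.
t = 24: σ(24) = 60; 60 ≥ 288/5.
So t = 24 is the smallest counterexample.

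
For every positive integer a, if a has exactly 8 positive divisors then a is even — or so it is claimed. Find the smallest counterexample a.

a = 105

For a = 24, 30, 40, 42, …, 88, 102, 104 the conclusion holds.
a = 105: divisors of 105: 1, 3, 5, 7, 15, 21, 35, 105; 105 is odd.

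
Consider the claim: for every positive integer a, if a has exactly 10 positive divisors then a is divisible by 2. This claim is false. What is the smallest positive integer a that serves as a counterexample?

a = 405

We need the least positive integer a for which a has exactly 10 positive divisors but a is not divisible by 2.
For a = 48, 80, 112, 162, 176, 208, 272, 304, 368 the conclusion holds.
a = 405: τ(405) = 10; 405 mod 2 = 1.
So a = 405 is the smallest counterexample.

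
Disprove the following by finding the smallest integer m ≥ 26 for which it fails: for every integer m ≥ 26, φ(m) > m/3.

m = 30

We need the least integer m ≥ 26 for which the claim fails.
m = 26: φ(26) = 12 and 26/3 = 26/3, so φ(26) > 26/3.
m = 27: φ(27) = 18 and 27/3 = 9, so φ(27) > 27/3.
m = 28: φ(28) = 12 and 28/3 = 28/3, so φ(28) > 28/3.
m = 29: φ(29) = 28 and 29/3 = 29/3, so φ(29) > 29/3.
m = 30: φ(30) = 8 and 30/3 = 10, so φ(30) ≤ 30/3.
Hence m = 30 is a counterexample.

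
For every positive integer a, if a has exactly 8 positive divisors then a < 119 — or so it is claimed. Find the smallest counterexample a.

We need the least positive integer a for which a has exactly 8 positive divisors but the claim fails.
For a = 24, 30, 40, 42, …, 105, 110, 114 the conclusion holds.
a = 128: τ(128) = 8; 128 ≥ 119.

a = 128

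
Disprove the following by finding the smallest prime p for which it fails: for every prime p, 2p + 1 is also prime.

p = 7

A counterexample is any prime p such that 2p + 1 is not prime; we check each in order.
For p = 2, 3, 5 the conclusion holds.
p = 7: 2p + 1 = 15 = 3 × 5, not prime.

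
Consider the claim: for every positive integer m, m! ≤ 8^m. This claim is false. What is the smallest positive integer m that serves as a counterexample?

m = 20

For m = 1, 2, 3, 4, …, 17, 18, 19 the conclusion holds.
m = 20: m! = 2432902008176640000 and 8^m = 1152921504606846976, so 2432902008176640000 > 1152921504606846976.
So m = 20 is the smallest counterexample.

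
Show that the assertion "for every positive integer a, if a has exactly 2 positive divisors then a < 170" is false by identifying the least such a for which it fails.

a = 173

A counterexample is any positive integer a such that a has exactly 2 positive divisors but the claim fails; we check each in order.
The first 39 eligible values, up to a = 167, all satisfy the conclusion.
a = 173: τ(173) = 2; 173 ≥ 170.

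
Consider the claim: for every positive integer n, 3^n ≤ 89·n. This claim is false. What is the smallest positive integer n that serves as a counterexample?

Check each positive integer n in order until 3^n > 89·n.
For n = 1, 2, 3, 4, 5 the conclusion holds.
n = 6: 3^n = 729 and 89·n = 534, so 729 > 534.

n = 6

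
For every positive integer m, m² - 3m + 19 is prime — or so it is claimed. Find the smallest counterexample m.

We need the least positive integer m for which m² - 3m + 19 is not prime.
The first 17 eligible values, up to m = 17, all satisfy the conclusion.
m = 18: m² - 3m + 19 = 289 = 17 × 17, composite.

m = 18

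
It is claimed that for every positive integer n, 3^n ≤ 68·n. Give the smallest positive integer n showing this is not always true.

Check each positive integer n in order until 3^n > 68·n.
For n = 1, 2, 3, 4, 5 the conclusion holds.
n = 6: 3^n = 729 and 68·n = 408, so 729 > 408.
Hence n = 6 is a counterexample.

n = 6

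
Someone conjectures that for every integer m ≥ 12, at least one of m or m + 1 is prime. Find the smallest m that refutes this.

m = 14

Check each integer m ≥ 12 in order until m, m + 1 are both composite.
m = 12: 13 is prime.
m = 13: 13 is prime.
m = 14: 14 = 2 × 7; 15 = 3 × 5 — both composite.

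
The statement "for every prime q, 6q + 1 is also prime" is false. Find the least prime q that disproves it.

q = 19

We need the least prime q for which 6q + 1 is not prime.
For q = 2, 3, 5, 7, 11, 13, 17 the conclusion holds.
q = 19: 6q + 1 = 115 = 5 × 23, not prime.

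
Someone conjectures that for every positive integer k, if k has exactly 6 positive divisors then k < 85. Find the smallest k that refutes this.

The first 13 eligible values, up to k = 76, all satisfy the conclusion.
k = 92: τ(92) = 6; 92 ≥ 85.
Thus k = 92 disproves the claim, and no smaller k works.

k = 92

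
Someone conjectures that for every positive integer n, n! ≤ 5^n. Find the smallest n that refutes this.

n = 12

We need the least positive integer n for which n! > 5^n.
The first 11 eligible values, up to n = 11, all satisfy the conclusion.
n = 12: n! = 479001600 and 5^n = 244140625, so 479001600 > 244140625.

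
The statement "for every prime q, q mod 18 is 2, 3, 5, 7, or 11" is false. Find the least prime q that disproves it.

For q = 2, 3, 5, 7, 11 the conclusion holds.
q = 13: 13 mod 18 = 13 — not in {2, 3, 5, 7, 11}.
So q = 13 is the smallest counterexample.

q = 13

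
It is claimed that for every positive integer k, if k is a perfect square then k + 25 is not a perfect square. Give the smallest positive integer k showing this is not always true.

k = 144

A counterexample is any positive integer k such that k is a perfect square but k + 25 is a perfect square; we check each in order.
For k = 1, 4, 9, 16, …, 81, 100, 121 the conclusion holds.
k = 144: 144 = 12² and 144 + 25 = 169 = 13².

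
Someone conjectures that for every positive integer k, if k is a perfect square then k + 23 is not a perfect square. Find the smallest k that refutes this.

k = 121

We need the least positive integer k for which k is a perfect square but k + 23 is a perfect square.
For k = 1, 4, 9, 16, 25, 36, 49, 64, 81, 100 the conclusion holds.
k = 121: 121 = 11² and 121 + 23 = 144 = 12².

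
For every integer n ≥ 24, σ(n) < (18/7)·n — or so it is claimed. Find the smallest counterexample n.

n = 48

Check each integer n ≥ 24 in order until the claim fails.
For n = 24, 25, 26, 27, …, 45, 46, 47 the conclusion holds.
n = 48: σ(48) = 124; 124 ≥ 864/7.
So n = 48 is the smallest counterexample.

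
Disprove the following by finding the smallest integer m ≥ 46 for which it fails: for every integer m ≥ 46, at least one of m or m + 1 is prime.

A counterexample is any integer m ≥ 46 such that m, m + 1 are both composite; we check each in order.
For m = 46, 47 the conclusion holds.
m = 48: 48 = 2 × 24; 49 = 7 × 7 — both composite.
Thus m = 48 disproves the claim, and no smaller m works.

m = 48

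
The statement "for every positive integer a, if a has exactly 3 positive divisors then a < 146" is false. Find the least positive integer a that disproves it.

a = 169

A counterexample is any positive integer a such that a has exactly 3 positive divisors but the claim fails; we check each in order.
The first 5 eligible values, up to a = 121, all satisfy the conclusion.
a = 169: τ(169) = 3; 169 ≥ 146.
Thus a = 169 disproves the claim, and no smaller a works.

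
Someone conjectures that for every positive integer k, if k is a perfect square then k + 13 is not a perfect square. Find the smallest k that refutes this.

A counterexample is any positive integer k such that k is a perfect square but k + 13 is a perfect square; we check each in order.
k = 1: 1 + 13 = 14, not a perfect square.
k = 4: 4 + 13 = 17, not a perfect square.
k = 9: 9 + 13 = 22, not a perfect square.
k = 16: 16 + 13 = 29, not a perfect square.
k = 25: 25 + 13 = 38, not a perfect square.
k = 36: 36 = 6² and 36 + 13 = 49 = 7².
So k = 36 is the smallest counterexample.

k = 36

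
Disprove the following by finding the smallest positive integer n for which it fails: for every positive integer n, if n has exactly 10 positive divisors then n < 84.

A counterexample is any positive integer n such that n has exactly 10 positive divisors but the claim fails; we check each in order.
n = 48: τ(48) = 10; 48 < 84.
n = 80: τ(80) = 10; 80 < 84.
n = 112: τ(112) = 10; 112 ≥ 84.
Thus n = 112 disproves the claim, and no smaller n works.

n = 112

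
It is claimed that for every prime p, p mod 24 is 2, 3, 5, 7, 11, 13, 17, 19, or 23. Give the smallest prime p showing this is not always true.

p = 73

We need the least prime p for which the claim fails.
The first 20 eligible values, up to p = 71, all satisfy the conclusion.
p = 73: 73 mod 24 = 1 — not in {2, 3, 5, 7, 11, 13, 17, 19, 23}.
Hence p = 73 is a counterexample.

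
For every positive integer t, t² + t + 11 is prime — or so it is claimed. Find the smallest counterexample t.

t = 10

Check each positive integer t in order until t² + t + 11 is not prime.
For t = 1, 2, 3, 4, 5, 6, 7, 8, 9 the conclusion holds.
t = 10: t² + t + 11 = 121 = 11 × 11, composite.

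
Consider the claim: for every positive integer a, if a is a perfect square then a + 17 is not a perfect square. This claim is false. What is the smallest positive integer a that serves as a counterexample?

Check each positive integer a in order until a is a perfect square but a + 17 is a perfect square.
The first 7 eligible values, up to a = 49, all satisfy the conclusion.
a = 64: 64 = 8² and 64 + 17 = 81 = 9².

a = 64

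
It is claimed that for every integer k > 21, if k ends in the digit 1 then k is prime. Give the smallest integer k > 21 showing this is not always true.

For k = 31, 41 the conclusion holds.
k = 51: 51 ends in 1; 51 = 3 × 17, composite.

k = 51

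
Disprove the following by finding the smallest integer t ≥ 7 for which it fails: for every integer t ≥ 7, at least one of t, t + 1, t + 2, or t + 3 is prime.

t = 24

For t = 7, 8, 9, 10, …, 21, 22, 23 the conclusion holds.
t = 24: 24 = 2 × 12; 25 = 5 × 5; 26 = 2 × 13; 27 = 3 × 9 — all composite.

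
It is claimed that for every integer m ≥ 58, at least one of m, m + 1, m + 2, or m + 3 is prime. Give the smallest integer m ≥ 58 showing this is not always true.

m = 62

We need the least integer m ≥ 58 for which m, m + 1, m + 2, m + 3 are all composite.
For m = 58, 59, 60, 61 the conclusion holds.
m = 62: 62 = 2 × 31; 63 = 3 × 21; 64 = 2 × 32; 65 = 5 × 13 — all composite.
Hence m = 62 is a counterexample.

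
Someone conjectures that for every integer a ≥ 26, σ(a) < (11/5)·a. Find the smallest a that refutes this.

a = 30

Check each integer a ≥ 26 in order until the claim fails.
For a = 26, 27, 28, 29 the conclusion holds.
a = 30: σ(30) = 72; 72 ≥ 66.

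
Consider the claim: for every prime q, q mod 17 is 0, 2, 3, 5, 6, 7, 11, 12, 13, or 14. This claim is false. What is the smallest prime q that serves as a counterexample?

q = 43

Check each prime q in order until the claim fails.
The first 13 eligible values, up to q = 41, all satisfy the conclusion.
q = 43: 43 mod 17 = 9 — not in {0, 2, 3, 5, 6, 7, 11, 12, 13, 14}.
Thus q = 43 disproves the claim, and no smaller q works.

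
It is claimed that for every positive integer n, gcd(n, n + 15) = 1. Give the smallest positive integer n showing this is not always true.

We need the least positive integer n for which gcd(n, n + 15) > 1.
n = 1: gcd(1, 16) = 1.
n = 2: gcd(2, 17) = 1.
n = 3: gcd(3, 18) = 3.

n = 3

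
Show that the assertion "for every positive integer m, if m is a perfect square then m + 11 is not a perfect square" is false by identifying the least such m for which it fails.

m = 25

A counterexample is any positive integer m such that m is a perfect square but m + 11 is a perfect square; we check each in order.
The first 4 eligible values, up to m = 16, all satisfy the conclusion.
m = 25: 25 = 5² and 25 + 11 = 36 = 6².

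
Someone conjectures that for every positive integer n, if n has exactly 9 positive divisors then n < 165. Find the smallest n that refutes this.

n = 196

For n = 36, 100 the conclusion holds.
n = 196: τ(196) = 9; 196 ≥ 165.
So n = 196 is the smallest counterexample.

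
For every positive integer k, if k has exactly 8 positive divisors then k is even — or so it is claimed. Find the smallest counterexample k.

Check each positive integer k in order until k has exactly 8 positive divisors but k is odd.
The first 12 eligible values, up to k = 104, all satisfy the conclusion.
k = 105: divisors of 105: 1, 3, 5, 7, 15, 21, 35, 105; 105 is odd.
Thus k = 105 disproves the claim, and no smaller k works.

k = 105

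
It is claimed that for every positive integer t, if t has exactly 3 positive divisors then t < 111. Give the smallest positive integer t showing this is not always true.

We need the least positive integer t for which t has exactly 3 positive divisors but the claim fails.
For t = 4, 9, 25, 49 the conclusion holds.
t = 121: τ(121) = 3; 121 ≥ 111.
Hence t = 121 is a counterexample.

t = 121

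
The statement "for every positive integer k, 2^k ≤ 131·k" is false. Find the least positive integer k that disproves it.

k = 11

Check each positive integer k in order until 2^k > 131·k.
For k = 1, 2, 3, 4, 5, 6, 7, 8, 9, 10 the conclusion holds.
k = 11: 2^k = 2048 and 131·k = 1441, so 2048 > 1441.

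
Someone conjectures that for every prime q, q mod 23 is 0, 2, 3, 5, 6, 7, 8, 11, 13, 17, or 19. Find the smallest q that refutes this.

q = 37

Check each prime q in order until the claim fails.
For q = 2, 3, 5, 7, …, 23, 29, 31 the conclusion holds.
q = 37: 37 mod 23 = 14 — not in {0, 2, 3, 5, 6, 7, 8, 11, 13, 17, 19}.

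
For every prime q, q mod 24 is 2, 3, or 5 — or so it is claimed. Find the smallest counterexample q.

q = 7

Check each prime q in order until the claim fails.
For q = 2, 3, 5 the conclusion holds.
q = 7: 7 mod 24 = 7 — not in {2, 3, 5}.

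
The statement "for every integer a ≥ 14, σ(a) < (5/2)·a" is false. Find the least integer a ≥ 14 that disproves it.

The first 10 eligible values, up to a = 23, all satisfy the conclusion.
a = 24: σ(24) = 60; 60 ≥ 60.

a = 24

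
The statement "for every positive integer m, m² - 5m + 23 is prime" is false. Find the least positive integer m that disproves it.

m = 19

For m = 1, 2, 3, 4, …, 16, 17, 18 the conclusion holds.
m = 19: m² - 5m + 23 = 289 = 17 × 17, composite.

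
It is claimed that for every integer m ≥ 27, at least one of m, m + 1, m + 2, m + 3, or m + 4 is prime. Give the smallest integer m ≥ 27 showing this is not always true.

m = 32

For m = 27, 28, 29, 30, 31 the conclusion holds.
m = 32: 32 = 2 × 16; 33 = 3 × 11; 34 = 2 × 17; 35 = 5 × 7; 36 = 2 × 18 — all composite.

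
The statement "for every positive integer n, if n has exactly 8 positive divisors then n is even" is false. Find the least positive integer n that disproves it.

n = 105

A counterexample is any positive integer n such that n has exactly 8 positive divisors but n is odd; we check each in order.
For n = 24, 30, 40, 42, …, 88, 102, 104 the conclusion holds.
n = 105: divisors of 105: 1, 3, 5, 7, 15, 21, 35, 105; 105 is odd.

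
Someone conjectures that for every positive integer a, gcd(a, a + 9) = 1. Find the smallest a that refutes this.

a = 3

For a = 1, 2 the conclusion holds.
a = 3: gcd(3, 12) = 3.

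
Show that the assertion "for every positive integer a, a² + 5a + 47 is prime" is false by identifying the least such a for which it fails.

a = 38

A counterexample is any positive integer a such that a² + 5a + 47 is not prime; we check each in order.
For a = 1, 2, 3, 4, …, 35, 36, 37 the conclusion holds.
a = 38: a² + 5a + 47 = 1681 = 41 × 41, composite.
Thus a = 38 disproves the claim, and no smaller a works.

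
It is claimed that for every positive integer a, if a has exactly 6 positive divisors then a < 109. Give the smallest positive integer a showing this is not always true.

For a = 12, 18, 20, 28, …, 92, 98, 99 the conclusion holds.
a = 116: τ(116) = 6; 116 ≥ 109.
Thus a = 116 disproves the claim, and no smaller a works.

a = 116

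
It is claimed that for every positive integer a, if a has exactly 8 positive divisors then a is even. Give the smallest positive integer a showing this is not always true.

Check each positive integer a in order until a has exactly 8 positive divisors but a is odd.
The first 12 eligible values, up to a = 104, all satisfy the conclusion.
a = 105: divisors of 105: 1, 3, 5, 7, 15, 21, 35, 105; 105 is odd.

a = 105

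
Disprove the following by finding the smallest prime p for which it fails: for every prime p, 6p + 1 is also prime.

We need the least prime p for which 6p + 1 is not prime.
For p = 2, 3, 5, 7, 11, 13, 17 the conclusion holds.
p = 19: 6p + 1 = 115 = 5 × 23, not prime.

p = 19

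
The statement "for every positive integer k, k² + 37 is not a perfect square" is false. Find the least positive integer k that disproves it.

k = 18

A counterexample is any positive integer k such that k² + 37 is a perfect square; we check each in order.
For k = 1, 2, 3, 4, …, 15, 16, 17 the conclusion holds.
k = 18: 18² + 37 = 361 = 19², a perfect square.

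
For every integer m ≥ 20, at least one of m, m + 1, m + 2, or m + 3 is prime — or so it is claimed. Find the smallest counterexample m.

A counterexample is any integer m ≥ 20 such that m, m + 1, m + 2, m + 3 are all composite; we check each in order.
The first 4 eligible values, up to m = 23, all satisfy the conclusion.
m = 24: 24 = 2 × 12; 25 = 5 × 5; 26 = 2 × 13; 27 = 3 × 9 — all composite.

m = 24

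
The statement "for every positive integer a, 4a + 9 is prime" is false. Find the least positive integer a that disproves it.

a = 3

a = 1: 4a + 9 = 13, prime.
a = 2: 4a + 9 = 17, prime.
a = 3: 4a + 9 = 21 = 3 × 7, composite.
So a = 3 is the smallest counterexample.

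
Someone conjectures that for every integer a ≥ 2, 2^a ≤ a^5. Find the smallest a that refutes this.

A counterexample is any integer a ≥ 2 such that 2^a > a^5; we check each in order.
The first 21 eligible values, up to a = 22, all satisfy the conclusion.
a = 23: 2^a = 8388608 and a^5 = 6436343, so 8388608 > 6436343.

a = 23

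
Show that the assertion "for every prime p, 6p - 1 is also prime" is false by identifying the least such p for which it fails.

p = 11

Check each prime p in order until 6p - 1 is not prime.
p = 2: 6p - 1 = 11, prime.
p = 3: 6p - 1 = 17, prime.
p = 5: 6p - 1 = 29, prime.
p = 7: 6p - 1 = 41, prime.
p = 11: 6p - 1 = 65 = 5 × 13, not prime.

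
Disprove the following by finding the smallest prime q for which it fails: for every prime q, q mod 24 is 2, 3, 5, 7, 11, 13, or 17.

A counterexample is any prime q such that the claim fails; we check each in order.
For q = 2, 3, 5, 7, 11, 13, 17 the conclusion holds.
q = 19: 19 mod 24 = 19 — not in {2, 3, 5, 7, 11, 13, 17}.
So q = 19 is the smallest counterexample.

q = 19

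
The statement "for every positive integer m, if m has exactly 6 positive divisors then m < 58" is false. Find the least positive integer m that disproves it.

m = 63

Check each positive integer m in order until m has exactly 6 positive divisors but the claim fails.
The first 9 eligible values, up to m = 52, all satisfy the conclusion.
m = 63: τ(63) = 6; 63 ≥ 58.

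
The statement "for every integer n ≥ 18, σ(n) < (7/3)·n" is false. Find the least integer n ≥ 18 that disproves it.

n = 24

We need the least integer n ≥ 18 for which the claim fails.
n = 18: σ(18) = 39; 39 < 42.
n = 19: σ(19) = 20; 20 < 133/3.
n = 20: σ(20) = 42; 42 < 140/3.
n = 21: σ(21) = 32; 32 < 49.
n = 22: σ(22) = 36; 36 < 154/3.
n = 23: σ(23) = 24; 24 < 161/3.
n = 24: σ(24) = 60; 60 ≥ 56.
Hence n = 24 is a counterexample.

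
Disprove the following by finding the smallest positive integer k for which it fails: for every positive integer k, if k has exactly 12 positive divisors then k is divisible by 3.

k = 140

The first 8 eligible values, up to k = 132, all satisfy the conclusion.
k = 140: τ(140) = 12; 140 mod 3 = 2.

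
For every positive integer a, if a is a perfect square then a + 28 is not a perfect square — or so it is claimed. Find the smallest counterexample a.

a = 36

Check each positive integer a in order until a is a perfect square but a + 28 is a perfect square.
The first 5 eligible values, up to a = 25, all satisfy the conclusion.
a = 36: 36 = 6² and 36 + 28 = 64 = 8².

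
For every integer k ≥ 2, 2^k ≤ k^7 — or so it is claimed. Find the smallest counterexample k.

We need the least integer k ≥ 2 for which 2^k > k^7.
The first 35 eligible values, up to k = 36, all satisfy the conclusion.
k = 37: 2^k = 137438953472 and k^7 = 94931877133, so 137438953472 > 94931877133.

k = 37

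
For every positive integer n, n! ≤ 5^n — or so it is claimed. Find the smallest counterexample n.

A counterexample is any positive integer n such that n! > 5^n; we check each in order.
For n = 1, 2, 3, 4, …, 9, 10, 11 the conclusion holds.
n = 12: n! = 479001600 and 5^n = 244140625, so 479001600 > 244140625.

n = 12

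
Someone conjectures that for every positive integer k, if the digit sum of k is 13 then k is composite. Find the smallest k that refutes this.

k = 67

k = 49: digit sum 13; 49 is composite.
k = 58: digit sum 13; 58 is composite.
k = 67: digit sum 13; 67 is prime, not composite.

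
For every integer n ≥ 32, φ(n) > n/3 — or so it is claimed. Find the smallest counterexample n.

A counterexample is any integer n ≥ 32 such that the claim fails; we check each in order.
The first 4 eligible values, up to n = 35, all satisfy the conclusion.
n = 36: φ(36) = 12 and 36/3 = 12, so φ(36) ≤ 36/3.

n = 36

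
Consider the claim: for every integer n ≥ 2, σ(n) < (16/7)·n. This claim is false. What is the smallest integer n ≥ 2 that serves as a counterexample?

We need the least integer n ≥ 2 for which the claim fails.
For n = 2, 3, 4, 5, 6, 7, 8, 9, 10, 11 the conclusion holds.
n = 12: σ(12) = 28; 28 ≥ 192/7.

n = 12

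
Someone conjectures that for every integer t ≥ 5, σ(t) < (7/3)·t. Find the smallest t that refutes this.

t = 12

The first 7 eligible values, up to t = 11, all satisfy the conclusion.
t = 12: σ(12) = 28; 28 ≥ 28.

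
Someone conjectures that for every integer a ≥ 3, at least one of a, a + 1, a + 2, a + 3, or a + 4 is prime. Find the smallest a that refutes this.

We need the least integer a ≥ 3 for which a, a + 1, a + 2, a + 3, a + 4 are all composite.
For a = 3, 4, 5, 6, …, 21, 22, 23 the conclusion holds.
a = 24: 24 = 2 × 12; 25 = 5 × 5; 26 = 2 × 13; 27 = 3 × 9; 28 = 2 × 14 — all composite.
Thus a = 24 disproves the claim, and no smaller a works.

a = 24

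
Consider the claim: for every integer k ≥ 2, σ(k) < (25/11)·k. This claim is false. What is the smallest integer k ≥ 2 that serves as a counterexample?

k = 12

A counterexample is any integer k ≥ 2 such that the claim fails; we check each in order.
The first 10 eligible values, up to k = 11, all satisfy the conclusion.
k = 12: σ(12) = 28; 28 ≥ 300/11.
So k = 12 is the smallest counterexample.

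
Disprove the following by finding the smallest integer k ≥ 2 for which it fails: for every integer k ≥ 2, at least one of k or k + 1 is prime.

k = 8

Check each integer k ≥ 2 in order until k, k + 1 are both composite.
k = 2: 2 is prime.
k = 3: 3 is prime.
k = 4: 5 is prime.
k = 5: 5 is prime.
k = 6: 7 is prime.
k = 7: 7 is prime.
k = 8: 8 = 2 × 4; 9 = 3 × 3 — both composite.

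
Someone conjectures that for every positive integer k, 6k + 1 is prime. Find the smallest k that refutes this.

k = 1: 6k + 1 = 7, prime.
k = 2: 6k + 1 = 13, prime.
k = 3: 6k + 1 = 19, prime.
k = 4: 6k + 1 = 25 = 5 × 5, composite.

k = 4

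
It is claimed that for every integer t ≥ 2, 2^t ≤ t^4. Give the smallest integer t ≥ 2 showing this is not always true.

For t = 2, 3, 4, 5, …, 14, 15, 16 the conclusion holds.
t = 17: 2^t = 131072 and t^4 = 83521, so 131072 > 83521.

t = 17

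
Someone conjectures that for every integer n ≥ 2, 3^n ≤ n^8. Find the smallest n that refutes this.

Check each integer n ≥ 2 in order until 3^n > n^8.
The first 21 eligible values, up to n = 22, all satisfy the conclusion.
n = 23: 3^n = 94143178827 and n^8 = 78310985281, so 94143178827 > 78310985281.

n = 23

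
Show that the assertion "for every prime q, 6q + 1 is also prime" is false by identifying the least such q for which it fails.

q = 19

A counterexample is any prime q such that 6q + 1 is not prime; we check each in order.
For q = 2, 3, 5, 7, 11, 13, 17 the conclusion holds.
q = 19: 6q + 1 = 115 = 5 × 23, not prime.
Hence q = 19 is a counterexample.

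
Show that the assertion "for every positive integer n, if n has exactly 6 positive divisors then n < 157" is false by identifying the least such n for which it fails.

A counterexample is any positive integer n such that n has exactly 6 positive divisors but the claim fails; we check each in order.
For n = 12, 18, 20, 28, …, 147, 148, 153 the conclusion holds.
n = 164: τ(164) = 6; 164 ≥ 157.
Thus n = 164 disproves the claim, and no smaller n works.

n = 164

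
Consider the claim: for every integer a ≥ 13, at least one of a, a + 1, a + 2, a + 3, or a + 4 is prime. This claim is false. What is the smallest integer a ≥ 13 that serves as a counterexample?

A counterexample is any integer a ≥ 13 such that a, a + 1, a + 2, a + 3, a + 4 are all composite; we check each in order.
For a = 13, 14, 15, 16, …, 21, 22, 23 the conclusion holds.
a = 24: 24 = 2 × 12; 25 = 5 × 5; 26 = 2 × 13; 27 = 3 × 9; 28 = 2 × 14 — all composite.
Hence a = 24 is a counterexample.

a = 24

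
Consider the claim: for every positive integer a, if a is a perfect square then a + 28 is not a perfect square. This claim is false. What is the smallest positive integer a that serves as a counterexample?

A counterexample is any positive integer a such that a is a perfect square but a + 28 is a perfect square; we check each in order.
For a = 1, 4, 9, 16, 25 the conclusion holds.
a = 36: 36 = 6² and 36 + 28 = 64 = 8².

a = 36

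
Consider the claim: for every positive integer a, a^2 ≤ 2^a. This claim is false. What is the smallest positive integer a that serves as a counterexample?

a = 3

For a = 1, 2 the conclusion holds.
a = 3: a^2 = 9 and 2^a = 8, so 9 > 8.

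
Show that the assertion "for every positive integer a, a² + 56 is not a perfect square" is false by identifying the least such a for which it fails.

a = 5

Check each positive integer a in order until a² + 56 is a perfect square.
The first 4 eligible values, up to a = 4, all satisfy the conclusion.
a = 5: 5² + 56 = 81 = 9², a perfect square.
So a = 5 is the smallest counterexample.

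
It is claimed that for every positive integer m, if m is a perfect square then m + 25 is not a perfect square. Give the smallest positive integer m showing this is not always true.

m = 144

For m = 1, 4, 9, 16, …, 81, 100, 121 the conclusion holds.
m = 144: 144 = 12² and 144 + 25 = 169 = 13².
So m = 144 is the smallest counterexample.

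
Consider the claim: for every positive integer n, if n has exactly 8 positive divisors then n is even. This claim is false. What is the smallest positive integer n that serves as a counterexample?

A counterexample is any positive integer n such that n has exactly 8 positive divisors but n is odd; we check each in order.
For n = 24, 30, 40, 42, …, 88, 102, 104 the conclusion holds.
n = 105: divisors of 105: 1, 3, 5, 7, 15, 21, 35, 105; 105 is odd.

n = 105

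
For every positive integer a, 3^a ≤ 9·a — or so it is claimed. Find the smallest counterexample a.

Check each positive integer a in order until 3^a > 9·a.
For a = 1, 2, 3 the conclusion holds.
a = 4: 3^a = 81 and 9·a = 36, so 81 > 36.

a = 4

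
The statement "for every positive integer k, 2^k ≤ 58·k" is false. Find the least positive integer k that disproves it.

k = 10

A counterexample is any positive integer k such that 2^k > 58·k; we check each in order.
For k = 1, 2, 3, 4, 5, 6, 7, 8, 9 the conclusion holds.
k = 10: 2^k = 1024 and 58·k = 580, so 1024 > 580.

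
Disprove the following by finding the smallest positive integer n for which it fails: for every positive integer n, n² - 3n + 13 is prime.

n = 12

For n = 1, 2, 3, 4, …, 9, 10, 11 the conclusion holds.
n = 12: n² - 3n + 13 = 121 = 11 × 11, composite.
So n = 12 is the smallest counterexample.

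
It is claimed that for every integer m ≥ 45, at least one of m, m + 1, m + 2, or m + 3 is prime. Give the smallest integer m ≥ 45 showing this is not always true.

m = 48

Check each integer m ≥ 45 in order until m, m + 1, m + 2, m + 3 are all composite.
m = 45: 47 is prime.
m = 46: 47 is prime.
m = 47: 47 is prime.
m = 48: 48 = 2 × 24; 49 = 7 × 7; 50 = 2 × 25; 51 = 3 × 17 — all composite.
Thus m = 48 disproves the claim, and no smaller m works.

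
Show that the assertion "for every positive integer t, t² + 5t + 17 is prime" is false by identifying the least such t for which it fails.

A counterexample is any positive integer t such that t² + 5t + 17 is not prime; we check each in order.
t = 1: t² + 5t + 17 = 23, prime.
t = 2: t² + 5t + 17 = 31, prime.
t = 3: t² + 5t + 17 = 41, prime.
t = 4: t² + 5t + 17 = 53, prime.
t = 5: t² + 5t + 17 = 67, prime.
t = 6: t² + 5t + 17 = 83, prime.
t = 7: t² + 5t + 17 = 101, prime.
t = 8: t² + 5t + 17 = 121 = 11 × 11, composite.
So t = 8 is the smallest counterexample.

t = 8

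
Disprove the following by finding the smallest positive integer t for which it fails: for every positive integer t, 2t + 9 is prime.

t = 1: 2t + 9 = 11, prime.
t = 2: 2t + 9 = 13, prime.
t = 3: 2t + 9 = 15 = 3 × 5, composite.
Thus t = 3 disproves the claim, and no smaller t works.

t = 3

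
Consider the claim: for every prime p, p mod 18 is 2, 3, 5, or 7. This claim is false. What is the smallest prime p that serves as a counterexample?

p = 11

A counterexample is any prime p such that the claim fails; we check each in order.
p = 2: 2 mod 18 = 2.
p = 3: 3 mod 18 = 3.
p = 5: 5 mod 18 = 5.
p = 7: 7 mod 18 = 7.
p = 11: 11 mod 18 = 11 — not in {2, 3, 5, 7}.
So p = 11 is the smallest counterexample.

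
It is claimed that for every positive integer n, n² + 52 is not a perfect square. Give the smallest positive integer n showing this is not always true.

n = 12

We need the least positive integer n for which n² + 52 is a perfect square.
For n = 1, 2, 3, 4, …, 9, 10, 11 the conclusion holds.
n = 12: 12² + 52 = 196 = 14², a perfect square.
So n = 12 is the smallest counterexample.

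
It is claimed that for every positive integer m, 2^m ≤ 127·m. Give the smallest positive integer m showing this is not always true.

Check each positive integer m in order until 2^m > 127·m.
For m = 1, 2, 3, 4, 5, 6, 7, 8, 9, 10 the conclusion holds.
m = 11: 2^m = 2048 and 127·m = 1397, so 2048 > 1397.
Hence m = 11 is a counterexample.

m = 11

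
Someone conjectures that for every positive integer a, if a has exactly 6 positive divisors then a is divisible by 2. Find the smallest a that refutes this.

A counterexample is any positive integer a such that a has exactly 6 positive divisors but a is not divisible by 2; we check each in order.
a = 12: τ(12) = 6; 12 mod 2 = 0.
a = 18: τ(18) = 6; 18 mod 2 = 0.
a = 20: τ(20) = 6; 20 mod 2 = 0.
a = 28: τ(28) = 6; 28 mod 2 = 0.
a = 32: τ(32) = 6; 32 mod 2 = 0.
a = 44: τ(44) = 6; 44 mod 2 = 0.
a = 45: τ(45) = 6; 45 mod 2 = 1.

a = 45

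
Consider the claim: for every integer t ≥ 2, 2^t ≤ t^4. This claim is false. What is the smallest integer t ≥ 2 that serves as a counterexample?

A counterexample is any integer t ≥ 2 such that 2^t > t^4; we check each in order.
For t = 2, 3, 4, 5, …, 14, 15, 16 the conclusion holds.
t = 17: 2^t = 131072 and t^4 = 83521, so 131072 > 83521.
So t = 17 is the smallest counterexample.

t = 17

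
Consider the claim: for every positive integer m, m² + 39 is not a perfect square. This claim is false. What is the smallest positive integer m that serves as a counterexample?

m = 5

m = 1: 1² + 39 = 40, not a perfect square.
m = 2: 2² + 39 = 43, not a perfect square.
m = 3: 3² + 39 = 48, not a perfect square.
m = 4: 4² + 39 = 55, not a perfect square.
m = 5: 5² + 39 = 64 = 8², a perfect square.
Thus m = 5 disproves the claim, and no smaller m works.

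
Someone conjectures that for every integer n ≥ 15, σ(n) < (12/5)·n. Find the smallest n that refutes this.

n = 24

A counterexample is any integer n ≥ 15 such that the claim fails; we check each in order.
For n = 15, 16, 17, 18, 19, 20, 21, 22, 23 the conclusion holds.
n = 24: σ(24) = 60; 60 ≥ 288/5.
Thus n = 24 disproves the claim, and no smaller n works.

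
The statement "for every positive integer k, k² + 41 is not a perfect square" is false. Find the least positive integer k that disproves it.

Check each positive integer k in order until k² + 41 is a perfect square.
For k = 1, 2, 3, 4, …, 17, 18, 19 the conclusion holds.
k = 20: 20² + 41 = 441 = 21², a perfect square.
Thus k = 20 disproves the claim, and no smaller k works.

k = 20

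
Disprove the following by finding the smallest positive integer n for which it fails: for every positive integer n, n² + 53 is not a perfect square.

We need the least positive integer n for which n² + 53 is a perfect square.
The first 25 eligible values, up to n = 25, all satisfy the conclusion.
n = 26: 26² + 53 = 729 = 27², a perfect square.
Hence n = 26 is a counterexample.

n = 26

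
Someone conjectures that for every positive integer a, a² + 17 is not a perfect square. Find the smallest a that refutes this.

We need the least positive integer a for which a² + 17 is a perfect square.
The first 7 eligible values, up to a = 7, all satisfy the conclusion.
a = 8: 8² + 17 = 81 = 9², a perfect square.
So a = 8 is the smallest counterexample.

a = 8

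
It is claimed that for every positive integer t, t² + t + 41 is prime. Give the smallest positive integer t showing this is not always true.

t = 40

A counterexample is any positive integer t such that t² + t + 41 is not prime; we check each in order.
For t = 1, 2, 3, 4, …, 37, 38, 39 the conclusion holds.
t = 40: t² + t + 41 = 1681 = 41 × 41, composite.
Hence t = 40 is a counterexample.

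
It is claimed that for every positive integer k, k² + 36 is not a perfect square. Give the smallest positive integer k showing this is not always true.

k = 8

We need the least positive integer k for which k² + 36 is a perfect square.
k = 1: 1² + 36 = 37, not a perfect square.
k = 2: 2² + 36 = 40, not a perfect square.
k = 3: 3² + 36 = 45, not a perfect square.
k = 4: 4² + 36 = 52, not a perfect square.
k = 5: 5² + 36 = 61, not a perfect square.
k = 6: 6² + 36 = 72, not a perfect square.
k = 7: 7² + 36 = 85, not a perfect square.
k = 8: 8² + 36 = 100 = 10², a perfect square.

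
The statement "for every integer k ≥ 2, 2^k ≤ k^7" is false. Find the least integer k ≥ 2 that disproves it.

k = 37

We need the least integer k ≥ 2 for which 2^k > k^7.
For k = 2, 3, 4, 5, …, 34, 35, 36 the conclusion holds.
k = 37: 2^k = 137438953472 and k^7 = 94931877133, so 137438953472 > 94931877133.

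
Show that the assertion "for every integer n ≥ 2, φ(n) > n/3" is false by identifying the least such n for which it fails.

n = 6

n = 2: φ(2) = 1 and 2/3 = 2/3, so φ(2) > 2/3.
n = 3: φ(3) = 2 and 3/3 = 1, so φ(3) > 3/3.
n = 4: φ(4) = 2 and 4/3 = 4/3, so φ(4) > 4/3.
n = 5: φ(5) = 4 and 5/3 = 5/3, so φ(5) > 5/3.
n = 6: φ(6) = 2 and 6/3 = 2, so φ(6) ≤ 6/3.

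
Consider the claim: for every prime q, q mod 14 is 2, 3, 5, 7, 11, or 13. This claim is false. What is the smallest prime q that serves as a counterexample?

Check each prime q in order until the claim fails.
q = 2: 2 mod 14 = 2.
q = 3: 3 mod 14 = 3.
q = 5: 5 mod 14 = 5.
q = 7: 7 mod 14 = 7.
q = 11: 11 mod 14 = 11.
q = 13: 13 mod 14 = 13.
q = 17: 17 mod 14 = 3.
q = 19: 19 mod 14 = 5.
q = 23: 23 mod 14 = 9 — not in {2, 3, 5, 7, 11, 13}.
So q = 23 is the smallest counterexample.

q = 23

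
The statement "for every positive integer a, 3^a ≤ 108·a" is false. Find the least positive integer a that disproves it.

a = 6

A counterexample is any positive integer a such that 3^a > 108·a; we check each in order.
a = 1: 3^a = 3 and 108·a = 108, so 3 ≤ 108.
a = 2: 3^a = 9 and 108·a = 216, so 9 ≤ 216.
a = 3: 3^a = 27 and 108·a = 324, so 27 ≤ 324.
a = 4: 3^a = 81 and 108·a = 432, so 81 ≤ 432.
a = 5: 3^a = 243 and 108·a = 540, so 243 ≤ 540.
a = 6: 3^a = 729 and 108·a = 648, so 729 > 648.
So a = 6 is the smallest counterexample.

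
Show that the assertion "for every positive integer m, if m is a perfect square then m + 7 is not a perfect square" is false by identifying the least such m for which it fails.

m = 9

A counterexample is any positive integer m such that m is a perfect square but m + 7 is a perfect square; we check each in order.
For m = 1, 4 the conclusion holds.
m = 9: 9 = 3² and 9 + 7 = 16 = 4².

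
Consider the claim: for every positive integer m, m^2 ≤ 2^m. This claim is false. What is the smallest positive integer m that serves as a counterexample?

m = 1: m^2 = 1 and 2^m = 2, so 1 ≤ 2.
m = 2: m^2 = 4 and 2^m = 4, so 4 ≤ 4.
m = 3: m^2 = 9 and 2^m = 8, so 9 > 8.
Thus m = 3 disproves the claim, and no smaller m works.

m = 3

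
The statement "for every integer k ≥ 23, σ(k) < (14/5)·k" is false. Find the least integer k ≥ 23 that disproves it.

A counterexample is any integer k ≥ 23 such that the claim fails; we check each in order.
For k = 23, 24, 25, 26, …, 57, 58, 59 the conclusion holds.
k = 60: σ(60) = 168; 168 ≥ 168.

k = 60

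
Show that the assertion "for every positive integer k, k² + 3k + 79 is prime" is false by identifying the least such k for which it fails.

k = 5

Check each positive integer k in order until k² + 3k + 79 is not prime.
The first 4 eligible values, up to k = 4, all satisfy the conclusion.
k = 5: k² + 3k + 79 = 119 = 7 × 17, composite.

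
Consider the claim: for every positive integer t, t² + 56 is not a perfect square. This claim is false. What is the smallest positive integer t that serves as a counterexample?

t = 5

Check each positive integer t in order until t² + 56 is a perfect square.
For t = 1, 2, 3, 4 the conclusion holds.
t = 5: 5² + 56 = 81 = 9², a perfect square.
Hence t = 5 is a counterexample.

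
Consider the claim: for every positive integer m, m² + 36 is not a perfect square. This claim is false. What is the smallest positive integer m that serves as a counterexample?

We need the least positive integer m for which m² + 36 is a perfect square.
The first 7 eligible values, up to m = 7, all satisfy the conclusion.
m = 8: 8² + 36 = 100 = 10², a perfect square.

m = 8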